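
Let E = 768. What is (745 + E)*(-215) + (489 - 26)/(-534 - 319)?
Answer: -277477098/853 ≈ -3.2530e+5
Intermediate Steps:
(745 + E)*(-215) + (489 - 26)/(-534 - 319) = (745 + 768)*(-215) + (489 - 26)/(-534 - 319) = 1513*(-215) + 463/(-853) = -325295 + 463*(-1/853) = -325295 - 463/853 = -277477098/853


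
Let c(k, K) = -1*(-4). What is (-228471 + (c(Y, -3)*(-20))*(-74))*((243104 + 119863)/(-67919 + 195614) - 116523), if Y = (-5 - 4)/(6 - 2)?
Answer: 1103781856290806/42565 ≈ 2.5932e+10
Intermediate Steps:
Y = -9/4 ≈ -2.2500
c(k, K) = 4
(-228471 + (c(Y, -3)*(-20))*(-74))*((243104 + 119863)/(-67919 + 195614) - 116523) = (-228471 + (4*(-20))*(-74))*((243104 + 119863)/(-67919 + 195614) - 116523) = (-228471 - 80*(-74))*(362967/127695 - 116523) = (-228471 + 5920)*(362967*(1/127695) - 116523) = -222551*(120989/42565 - 116523) = -222551*(-4959680506/42565) = 1103781856290806/42565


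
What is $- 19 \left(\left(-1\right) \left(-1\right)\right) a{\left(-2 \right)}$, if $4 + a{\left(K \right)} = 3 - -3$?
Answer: $-38$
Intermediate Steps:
$a{\left(K \right)} = 2$ ($a{\left(K \right)} = -4 + \left(3 - -3\right) = -4 + \left(3 + 3\right) = -4 + 6 = 2$)
$- 19 \left(\left(-1\right) \left(-1\right)\right) a{\left(-2 \right)} = - 19 \left(\left(-1\right) \left(-1\right)\right) 2 = \left(-19\right) 1 \cdot 2 = \left(-19\right) 2 = -38$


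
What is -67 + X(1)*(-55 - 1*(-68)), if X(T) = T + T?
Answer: -41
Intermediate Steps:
X(T) = 2*T
-67 + X(1)*(-55 - 1*(-68)) = -67 + (2*1)*(-55 - 1*(-68)) = -67 + 2*(-55 + 68) = -67 + 2*13 = -67 + 26 = -41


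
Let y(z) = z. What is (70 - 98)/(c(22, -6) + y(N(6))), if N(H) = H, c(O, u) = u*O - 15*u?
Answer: 7/9 ≈ 0.77778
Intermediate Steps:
c(O, u) = -15*u + O*u (c(O, u) = O*u - 15*u = -15*u + O*u)
(70 - 98)/(c(22, -6) + y(N(6))) = (70 - 98)/(-6*(-15 + 22) + 6) = -28/(-6*7 + 6) = -28/(-42 + 6) = -28/(-36) = -28*(-1/36) = 7/9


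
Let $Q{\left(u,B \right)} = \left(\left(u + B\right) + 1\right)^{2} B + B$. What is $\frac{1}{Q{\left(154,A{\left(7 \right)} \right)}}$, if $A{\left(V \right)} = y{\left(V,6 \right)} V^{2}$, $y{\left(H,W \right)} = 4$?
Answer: $\frac{1}{24147592} \approx 4.1412 \cdot 10^{-8}$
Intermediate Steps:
$A{\left(V \right)} = 4 V^{2}$
$Q{\left(u,B \right)} = B + B \left(1 + B + u\right)^{2}$ ($Q{\left(u,B \right)} = \left(\left(B + u\right) + 1\right)^{2} B + B = \left(1 + B + u\right)^{2} B + B = B \left(1 + B + u\right)^{2} + B = B + B \left(1 + B + u\right)^{2}$)
$\frac{1}{Q{\left(154,A{\left(7 \right)} \right)}} = \frac{1}{4 \cdot 7^{2} \left(1 + \left(1 + 4 \cdot 7^{2} + 154\right)^{2}\right)} = \frac{1}{4 \cdot 49 \left(1 + \left(1 + 4 \cdot 49 + 154\right)^{2}\right)} = \frac{1}{196 \left(1 + \left(1 + 196 + 154\right)^{2}\right)} = \frac{1}{196 \left(1 + 351^{2}\right)} = \frac{1}{196 \left(1 + 123201\right)} = \frac{1}{196 \cdot 123202} = \frac{1}{24147592}$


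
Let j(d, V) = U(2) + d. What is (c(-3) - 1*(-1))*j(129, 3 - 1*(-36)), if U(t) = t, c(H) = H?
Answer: -262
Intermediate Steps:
j(d, V) = 2 + d
(c(-3) - 1*(-1))*j(129, 3 - 1*(-36)) = (-3 - 1*(-1))*(2 + 129) = (-3 + 1)*131 = -2*131 = -262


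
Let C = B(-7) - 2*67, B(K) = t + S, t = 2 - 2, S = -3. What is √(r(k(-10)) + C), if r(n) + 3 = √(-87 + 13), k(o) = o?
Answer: √(-140 + I*√74) ≈ 0.36334 + 11.838*I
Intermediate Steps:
t = 0
B(K) = -3 (B(K) = 0 - 3 = -3)
C = -137 (C = -3 - 2*67 = -3 - 134 = -137)
r(n) = -3 + I*√74 (r(n) = -3 + √(-87 + 13) = -3 + √(-74) = -3 + I*√74)
√(r(k(-10)) + C) = √((-3 + I*√74) - 137) = √(-140 + I*√74)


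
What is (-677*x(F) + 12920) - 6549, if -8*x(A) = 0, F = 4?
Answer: 6371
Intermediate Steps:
x(A) = 0 (x(A) = -⅛*0 = 0)
(-677*x(F) + 12920) - 6549 = (-677*0 + 12920) - 6549 = (0 + 12920) - 6549 = 12920 - 6549 = 6371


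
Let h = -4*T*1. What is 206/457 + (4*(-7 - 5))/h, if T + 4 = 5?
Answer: 5690/457 ≈ 12.451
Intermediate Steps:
T = 1 (T = -4 + 5 = 1)
h = -4 (h = -4*1*1 = -4*1 = -4)
206/457 + (4*(-7 - 5))/h = 206/457 + (4*(-7 - 5))/(-4) = 206*(1/457) + (4*(-12))*(-1/4) = 206/457 - 48*(-1/4) = 206/457 + 12 = 5690/457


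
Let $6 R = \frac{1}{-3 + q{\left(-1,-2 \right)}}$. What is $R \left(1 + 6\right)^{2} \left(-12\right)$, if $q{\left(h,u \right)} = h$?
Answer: $\frac{49}{2} \approx 24.5$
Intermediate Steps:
$R = - \frac{1}{24}$ ($R = \frac{1}{6 \left(-3 - 1\right)} = \frac{1}{6 \left(-4\right)} = \frac{1}{6} \left(- \frac{1}{4}\right) = - \frac{1}{24} \approx -0.041667$)
$R \left(1 + 6\right)^{2} \left(-12\right) = - \frac{\left(1 + 6\right)^{2}}{24} \left(-12\right) = - \frac{7^{2}}{24} \left(-12\right) = \left(- \frac{1}{24}\right) 49 \left(-12\right) = \left(- \frac{49}{24}\right) \left(-12\right) = \frac{49}{2}$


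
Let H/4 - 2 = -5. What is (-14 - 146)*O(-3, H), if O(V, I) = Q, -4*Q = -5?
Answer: -200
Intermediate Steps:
H = -12 (H = 8 + 4*(-5) = 8 - 20 = -12)
Q = 5/4 (Q = -1/4*(-5) = 5/4 ≈ 1.2500)
O(V, I) = 5/4
(-14 - 146)*O(-3, H) = (-14 - 146)*(5/4) = -160*5/4 = -200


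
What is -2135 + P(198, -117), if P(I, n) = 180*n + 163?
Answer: -23032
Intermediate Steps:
P(I, n) = 163 + 180*n
-2135 + P(198, -117) = -2135 + (163 + 180*(-117)) = -2135 + (163 - 21060) = -2135 - 20897 = -23032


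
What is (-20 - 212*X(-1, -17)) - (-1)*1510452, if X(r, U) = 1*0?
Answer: 1510432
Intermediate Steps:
X(r, U) = 0
(-20 - 212*X(-1, -17)) - (-1)*1510452 = (-20 - 212*0) - (-1)*1510452 = (-20 + 0) - 1*(-1510452) = -20 + 1510452 = 1510432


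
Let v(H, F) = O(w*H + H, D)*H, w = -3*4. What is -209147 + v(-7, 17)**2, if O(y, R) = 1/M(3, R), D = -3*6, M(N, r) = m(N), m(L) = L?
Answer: -1882274/9 ≈ -2.0914e+5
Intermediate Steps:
M(N, r) = N
w = -12
D = -18
O(y, R) = 1/3
v(H, F) = H/3
-209147 + v(-7, 17)**2 = -209147 + ((1/3)*(-7))**2 = -209147 + (-7/3)**2 = -209147 + 49/9 = -1882274/9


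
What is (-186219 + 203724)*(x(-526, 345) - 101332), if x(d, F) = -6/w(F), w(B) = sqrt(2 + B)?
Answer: -1773816660 - 105030*sqrt(347)/347 ≈ -1.7738e+9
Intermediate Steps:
x(d, F) = -6/sqrt(2 + F)
(-186219 + 203724)*(x(-526, 345) - 101332) = (-186219 + 203724)*(-6/sqrt(2 + 345) - 101332) = 17505*(-6*sqrt(347)/347 - 101332) = 17505*(-101332 - 6*sqrt(347)/347) = -1773816660 - 105030*sqrt(347)/347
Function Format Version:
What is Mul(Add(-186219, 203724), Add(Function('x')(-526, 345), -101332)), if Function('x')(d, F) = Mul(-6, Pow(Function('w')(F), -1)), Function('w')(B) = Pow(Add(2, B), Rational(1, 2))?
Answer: Add(-1773816660, Mul(Rational(-105030, 347), Pow(347, Rational(1, 2)))) ≈ -1.7738e+9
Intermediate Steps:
Function('x')(d, F) = Mul(-6, Pow(Add(2, F), Rational(-1, 2))) (Function('x')(d, F) = Mul(-6, Pow(Pow(Add(2, F), Rational(1, 2)), -1)) = Mul(-6, Pow(Add(2, F), Rational(-1, 2))))
Mul(Add(-186219, 203724), Add(Function('x')(-526, 345), -101332)) = Mul(Add(-186219, 203724), Add(Mul(-6, Pow(Add(2, 345), Rational(-1, 2))), -101332)) = Mul(17505, Add(Mul(-6, Pow(347, Rational(-1, 2))), -101332)) = Mul(17505, Add(Mul(-6, Mul(Rational(1, 347), Pow(347, Rational(1, 2)))), -101332)) = Mul(17505, Add(Mul(Rational(-6, 347), Pow(347, Rational(1, 2))), -101332)) = Mul(17505, Add(-101332, Mul(Rational(-6, 347), Pow(347, Rational(1, 2))))) = Add(-1773816660, Mul(Rational(-105030, 347), Pow(347, Rational(1, 2))))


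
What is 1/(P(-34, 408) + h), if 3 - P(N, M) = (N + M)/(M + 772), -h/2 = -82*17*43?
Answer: 590/70733143 ≈ 8.3412e-6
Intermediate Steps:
h = 119884 (h = -2*(-82*17)*43 = -(-2788)*43 = -2*(-59942) = 119884)
P(N, M) = 3 - (M + N)/(772 + M) (P(N, M) = 3 - (N + M)/(M + 772) = 3 - (M + N)/(772 + M))
1/(P(-34, 408) + h) = 1/((2316 - 1*(-34) + 2*408)/(772 + 408) + 119884) = 1/((2316 + 34 + 816)/1180 + 119884) = 1/((1/1180)*3166 + 119884) = 1/(1583/590 + 119884) = 1/(70733143/590) = 590/70733143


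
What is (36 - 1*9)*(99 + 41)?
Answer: 3780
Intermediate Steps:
(36 - 1*9)*(99 + 41) = (36 - 9)*140 = 27*140 = 3780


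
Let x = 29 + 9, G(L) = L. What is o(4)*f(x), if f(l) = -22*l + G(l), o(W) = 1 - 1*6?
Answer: 3990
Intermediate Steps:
o(W) = -5 (o(W) = 1 - 6 = -5)
x = 38
f(l) = -21*l (f(l) = -22*l + l = -21*l)
o(4)*f(x) = -(-105)*38 = -5*(-798) = 3990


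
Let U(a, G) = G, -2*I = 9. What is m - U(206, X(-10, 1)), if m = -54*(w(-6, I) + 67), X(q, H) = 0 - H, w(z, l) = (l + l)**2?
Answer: -7991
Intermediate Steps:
I = -9/2 (I = -1/2*9 = -9/2 ≈ -4.5000)
w(z, l) = 4*l**2 (w(z, l) = (2*l)**2 = 4*l**2)
X(q, H) = -H
m = -7992 (m = -54*(4*(-9/2)**2 + 67) = -54*(4*(81/4) + 67) = -54*(81 + 67) = -54*148 = -7992)
m - U(206, X(-10, 1)) = -7992 - (-1) = -7992 - 1*(-1) = -7992 + 1 = -7991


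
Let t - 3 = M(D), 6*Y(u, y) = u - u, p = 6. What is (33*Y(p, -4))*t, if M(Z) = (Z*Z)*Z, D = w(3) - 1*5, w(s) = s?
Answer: 0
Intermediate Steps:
Y(u, y) = 0 (Y(u, y) = (u - u)/6 = (1/6)*0 = 0)
D = -2 (D = 3 - 1*5 = 3 - 5 = -2)
M(Z) = Z**3 (M(Z) = Z**2*Z = Z**3)
t = -5 (t = 3 + (-2)**3 = 3 - 8 = -5)
(33*Y(p, -4))*t = (33*0)*(-5) = 0*(-5) = 0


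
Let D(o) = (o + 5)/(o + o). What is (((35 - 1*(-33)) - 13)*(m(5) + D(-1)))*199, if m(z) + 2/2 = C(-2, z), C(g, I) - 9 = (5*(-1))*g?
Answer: 175120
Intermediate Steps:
C(g, I) = 9 - 5*g (C(g, I) = 9 + (5*(-1))*g = 9 - 5*g)
D(o) = (5 + o)/(2*o) (D(o) = (5 + o)/((2*o)) = (5 + o)*(1/(2*o)) = (5 + o)/(2*o))
m(z) = 18 (m(z) = -1 + (9 - 5*(-2)) = -1 + (9 + 10) = -1 + 19 = 18)
(((35 - 1*(-33)) - 13)*(m(5) + D(-1)))*199 = (((35 - 1*(-33)) - 13)*(18 + (½)*(5 - 1)/(-1)))*199 = (((35 + 33) - 13)*(18 + (½)*(-1)*4))*199 = ((68 - 13)*(18 - 2))*199 = (55*16)*199 = 880*199 = 175120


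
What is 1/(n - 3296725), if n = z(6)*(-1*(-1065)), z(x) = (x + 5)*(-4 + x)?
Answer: -1/3273295 ≈ -3.0550e-7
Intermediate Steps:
z(x) = (-4 + x)*(5 + x) (z(x) = (5 + x)*(-4 + x) = (-4 + x)*(5 + x))
n = 23430 (n = (-20 + 6 + 6²)*(-1*(-1065)) = (-20 + 6 + 36)*1065 = 22*1065 = 23430)
1/(n - 3296725) = 1/(23430 - 3296725) = 1/(-3273295) = -1/3273295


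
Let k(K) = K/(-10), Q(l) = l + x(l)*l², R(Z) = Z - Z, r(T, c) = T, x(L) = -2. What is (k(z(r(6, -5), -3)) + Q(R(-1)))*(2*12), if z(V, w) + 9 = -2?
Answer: 132/5 ≈ 26.400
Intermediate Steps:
z(V, w) = -11 (z(V, w) = -9 - 2 = -11)
R(Z) = 0
Q(l) = l - 2*l²
k(K) = -K/10 (k(K) = K*(-⅒) = -K/10)
(k(z(r(6, -5), -3)) + Q(R(-1)))*(2*12) = (-⅒*(-11) + 0*(1 - 2*0))*(2*12) = (11/10 + 0*(1 + 0))*24 = (11/10 + 0*1)*24 = (11/10 + 0)*24 = (11/10)*24 = 132/5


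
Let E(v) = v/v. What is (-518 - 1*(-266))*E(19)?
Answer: -252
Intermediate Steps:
E(v) = 1
(-518 - 1*(-266))*E(19) = (-518 - 1*(-266))*1 = (-518 + 266)*1 = -252*1 = -252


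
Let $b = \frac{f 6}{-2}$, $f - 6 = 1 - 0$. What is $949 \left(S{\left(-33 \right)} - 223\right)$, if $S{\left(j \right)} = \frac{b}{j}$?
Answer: $- \frac{2321254}{11} \approx -2.1102 \cdot 10^{5}$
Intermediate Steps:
$f = 7$ ($f = 6 + \left(1 - 0\right) = 6 + \left(1 + 0\right) = 6 + 1 = 7$)
$b = -21$ ($b = \frac{7 \cdot 6}{-2} = 42 \left(- \frac{1}{2}\right) = -21$)
$S{\left(j \right)} = - \frac{21}{j}$
$949 \left(S{\left(-33 \right)} - 223\right) = 949 \left(- \frac{21}{-33} - 223\right) = 949 \left(\left(-21\right) \left(- \frac{1}{33}\right) - 223\right) = 949 \left(\frac{7}{11} - 223\right) = 949 \left(- \frac{2446}{11}\right) = - \frac{2321254}{11}$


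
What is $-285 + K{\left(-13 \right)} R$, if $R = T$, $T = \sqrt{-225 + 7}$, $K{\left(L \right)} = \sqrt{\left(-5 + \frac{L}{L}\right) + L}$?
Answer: $-285 - \sqrt{3706} \approx -345.88$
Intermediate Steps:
$K{\left(L \right)} = \sqrt{-4 + L}$ ($K{\left(L \right)} = \sqrt{\left(-5 + 1\right) + L} = \sqrt{-4 + L}$)
$T = i \sqrt{218}$ ($T = \sqrt{-218} = i \sqrt{218} \approx 14.765 i$)
$R = i \sqrt{218} \approx 14.765 i$
$-285 + K{\left(-13 \right)} R = -285 + \sqrt{-4 - 13} i \sqrt{218} = -285 + \sqrt{-17} i \sqrt{218} = -285 + i \sqrt{17} i \sqrt{218} = -285 - \sqrt{3706}$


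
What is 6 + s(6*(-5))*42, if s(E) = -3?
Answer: -120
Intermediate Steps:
6 + s(6*(-5))*42 = 6 - 3*42 = 6 - 126 = -120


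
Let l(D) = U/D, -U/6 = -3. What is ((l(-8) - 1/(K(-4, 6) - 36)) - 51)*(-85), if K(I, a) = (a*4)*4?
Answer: 13583/3 ≈ 4527.7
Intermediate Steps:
K(I, a) = 16*a (K(I, a) = (4*a)*4 = 16*a)
U = 18 (U = -6*(-3) = 18)
l(D) = 18/D
((l(-8) - 1/(K(-4, 6) - 36)) - 51)*(-85) = ((18/(-8) - 1/(16*6 - 36)) - 51)*(-85) = ((18*(-⅛) - 1/(96 - 36)) - 51)*(-85) = ((-9/4 - 1/60) - 51)*(-85) = (-34/15 - 51)*(-85) = -799/15*(-85) = 13583/3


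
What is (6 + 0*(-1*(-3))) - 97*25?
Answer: -2419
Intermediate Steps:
(6 + 0*(-1*(-3))) - 97*25 = (6 + 0*3) - 2425 = (6 + 0) - 2425 = 6 - 2425 = -2419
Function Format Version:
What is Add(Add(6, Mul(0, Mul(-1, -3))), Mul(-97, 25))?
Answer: -2419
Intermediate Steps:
Add(Add(6, Mul(0, Mul(-1, -3))), Mul(-97, 25)) = Add(Add(6, Mul(0, 3)), -2425) = Add(Add(6, 0), -2425) = Add(6, -2425) = -2419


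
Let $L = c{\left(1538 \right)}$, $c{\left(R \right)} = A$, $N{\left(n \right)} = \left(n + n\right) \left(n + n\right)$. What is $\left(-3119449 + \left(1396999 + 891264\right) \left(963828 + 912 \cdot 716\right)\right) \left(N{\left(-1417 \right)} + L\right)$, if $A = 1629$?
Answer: $29720424866065842035$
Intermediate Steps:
$N{\left(n \right)} = 4 n^{2}$ ($N{\left(n \right)} = 2 n 2 n = 4 n^{2}$)
$c{\left(R \right)} = 1629$
$L = 1629$
$\left(-3119449 + \left(1396999 + 891264\right) \left(963828 + 912 \cdot 716\right)\right) \left(N{\left(-1417 \right)} + L\right) = \left(-3119449 + \left(1396999 + 891264\right) \left(963828 + 912 \cdot 716\right)\right) \left(4 \left(-1417\right)^{2} + 1629\right) = \left(-3119449 + 2288263 \left(963828 + 652992\right)\right) \left(4 \cdot 2007889 + 1629\right) = \left(-3119449 + 2288263 \cdot 1616820\right) \left(8031556 + 1629\right) = \left(-3119449 + 3699709383660\right) 8033185 = 3699706264211 \cdot 8033185 = 29720424866065842035$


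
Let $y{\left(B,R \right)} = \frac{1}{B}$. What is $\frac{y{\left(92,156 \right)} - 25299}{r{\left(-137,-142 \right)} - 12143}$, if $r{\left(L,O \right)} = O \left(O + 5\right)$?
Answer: $- \frac{2327507}{672612} \approx -3.4604$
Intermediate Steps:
$r{\left(L,O \right)} = O \left(5 + O\right)$
$\frac{y{\left(92,156 \right)} - 25299}{r{\left(-137,-142 \right)} - 12143} = \frac{\frac{1}{92} - 25299}{- 142 \left(5 - 142\right) - 12143} = \frac{\frac{1}{92} - 25299}{\left(-142\right) \left(-137\right) + \left(-21444 + 9301\right)} = - \frac{2327507}{92 \left(19454 - 12143\right)} = - \frac{2327507}{92 \cdot 7311} = \left(- \frac{2327507}{92}\right) \frac{1}{7311} = - \frac{2327507}{672612}$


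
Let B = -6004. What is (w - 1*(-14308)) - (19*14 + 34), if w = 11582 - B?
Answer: 31594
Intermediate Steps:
w = 17586 (w = 11582 - 1*(-6004) = 11582 + 6004 = 17586)
(w - 1*(-14308)) - (19*14 + 34) = (17586 - 1*(-14308)) - (19*14 + 34) = (17586 + 14308) - (266 + 34) = 31894 - 1*300 = 31894 - 300 = 31594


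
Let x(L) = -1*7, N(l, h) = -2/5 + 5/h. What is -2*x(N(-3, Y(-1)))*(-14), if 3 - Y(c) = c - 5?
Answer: -196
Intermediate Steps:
Y(c) = 8 - c (Y(c) = 3 - (c - 5) = 3 - (-5 + c) = 3 + (5 - c) = 8 - c)
N(l, h) = -2/5 + 5/h (N(l, h) = -2*1/5 + 5/h = -2/5 + 5/h)
x(L) = -7
-2*x(N(-3, Y(-1)))*(-14) = -2*(-7)*(-14) = 14*(-14) = -196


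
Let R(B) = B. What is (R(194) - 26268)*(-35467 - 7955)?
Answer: 1132185228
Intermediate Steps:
(R(194) - 26268)*(-35467 - 7955) = (194 - 26268)*(-35467 - 7955) = -26074*(-43422) = 1132185228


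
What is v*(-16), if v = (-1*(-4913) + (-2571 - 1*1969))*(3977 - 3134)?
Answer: -5031024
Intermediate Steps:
v = 314439 (v = (4913 + (-2571 - 1969))*843 = (4913 - 4540)*843 = 373*843 = 314439)
v*(-16) = 314439*(-16) = -5031024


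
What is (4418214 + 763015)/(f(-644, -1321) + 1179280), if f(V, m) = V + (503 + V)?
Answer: 5181229/1178495 ≈ 4.3965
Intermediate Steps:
f(V, m) = 503 + 2*V
(4418214 + 763015)/(f(-644, -1321) + 1179280) = (4418214 + 763015)/((503 + 2*(-644)) + 1179280) = 5181229/((503 - 1288) + 1179280) = 5181229/(-785 + 1179280) = 5181229/1178495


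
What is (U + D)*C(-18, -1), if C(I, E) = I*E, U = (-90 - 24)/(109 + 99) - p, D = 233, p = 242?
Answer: -8937/52 ≈ -171.87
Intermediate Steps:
U = -25225/104 (U = (-90 - 24)/(109 + 99) - 1*242 = -114/208 - 242 = -114*1/208 - 242 = -57/104 - 242 = -25225/104 ≈ -242.55)
C(I, E) = E*I
(U + D)*C(-18, -1) = (-25225/104 + 233)*(-1*(-18)) = -993/104*18 = -8937/52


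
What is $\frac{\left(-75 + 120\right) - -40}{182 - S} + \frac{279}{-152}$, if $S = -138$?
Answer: $- \frac{1909}{1216} \approx -1.5699$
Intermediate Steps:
$\frac{\left(-75 + 120\right) - -40}{182 - S} + \frac{279}{-152} = \frac{\left(-75 + 120\right) - -40}{182 - -138} + \frac{279}{-152} = \frac{45 + 40}{182 + 138} + 279 \left(- \frac{1}{152}\right) = \frac{85}{320} - \frac{279}{152} = 85 \cdot \frac{1}{320} - \frac{279}{152} = \frac{17}{64} - \frac{279}{152} = - \frac{1909}{1216}$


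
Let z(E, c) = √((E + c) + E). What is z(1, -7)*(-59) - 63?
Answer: -63 - 59*I*√5 ≈ -63.0 - 131.93*I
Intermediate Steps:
z(E, c) = √(c + 2*E)
z(1, -7)*(-59) - 63 = √(-7 + 2*1)*(-59) - 63 = √(-7 + 2)*(-59) - 63 = √(-5)*(-59) - 63 = (I*√5)*(-59) - 63 = -59*I*√5 - 63 = -63 - 59*I*√5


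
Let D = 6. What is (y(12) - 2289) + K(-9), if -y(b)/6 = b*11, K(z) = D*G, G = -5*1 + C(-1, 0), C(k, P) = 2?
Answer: -3099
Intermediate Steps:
G = -3 (G = -5*1 + 2 = -5 + 2 = -3)
K(z) = -18 (K(z) = 6*(-3) = -18)
y(b) = -66*b (y(b) = -6*b*11 = -66*b)
(y(12) - 2289) + K(-9) = (-66*12 - 2289) - 18 = (-792 - 2289) - 18 = -3081 - 18 = -3099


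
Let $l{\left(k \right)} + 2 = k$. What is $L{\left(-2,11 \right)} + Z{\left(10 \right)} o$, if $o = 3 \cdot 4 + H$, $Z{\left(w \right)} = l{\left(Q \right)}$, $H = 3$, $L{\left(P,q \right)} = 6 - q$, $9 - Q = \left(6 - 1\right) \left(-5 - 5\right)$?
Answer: $850$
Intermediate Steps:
$Q = 59$ ($Q = 9 - \left(6 - 1\right) \left(-5 - 5\right) = 9 - 5 \left(-10\right) = 9 - -50 = 9 + 50 = 59$)
$l{\left(k \right)} = -2 + k$
$Z{\left(w \right)} = 57$ ($Z{\left(w \right)} = -2 + 59 = 57$)
$o = 15$ ($o = 3 \cdot 4 + 3 = 12 + 3 = 15$)
$L{\left(-2,11 \right)} + Z{\left(10 \right)} o = \left(6 - 11\right) + 57 \cdot 15 = \left(6 - 11\right) + 855 = -5 + 855 = 850$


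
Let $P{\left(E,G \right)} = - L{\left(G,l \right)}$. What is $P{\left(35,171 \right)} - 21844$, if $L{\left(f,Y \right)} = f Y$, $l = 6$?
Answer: $-22870$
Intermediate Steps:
$L{\left(f,Y \right)} = Y f$
$P{\left(E,G \right)} = - 6 G$
$P{\left(35,171 \right)} - 21844 = \left(-6\right) 171 - 21844 = -1026 - 21844 = -22870$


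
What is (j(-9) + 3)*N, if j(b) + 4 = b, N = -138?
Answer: 1380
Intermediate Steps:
j(b) = -4 + b
(j(-9) + 3)*N = ((-4 - 9) + 3)*(-138) = (-13 + 3)*(-138) = -10*(-138) = 1380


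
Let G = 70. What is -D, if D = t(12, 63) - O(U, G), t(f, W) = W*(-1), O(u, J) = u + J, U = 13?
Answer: 146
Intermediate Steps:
O(u, J) = J + u
t(f, W) = -W
D = -146 (D = -1*63 - (70 + 13) = -63 - 1*83 = -63 - 83 = -146)
-D = -1*(-146) = 146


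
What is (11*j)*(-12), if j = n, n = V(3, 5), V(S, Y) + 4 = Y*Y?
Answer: -2772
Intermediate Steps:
V(S, Y) = -4 + Y² (V(S, Y) = -4 + Y*Y = -4 + Y²)
n = 21 (n = -4 + 5² = -4 + 25 = 21)
j = 21
(11*j)*(-12) = (11*21)*(-12) = 231*(-12) = -2772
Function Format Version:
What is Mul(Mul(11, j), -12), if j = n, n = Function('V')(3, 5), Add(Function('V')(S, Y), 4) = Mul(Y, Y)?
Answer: -2772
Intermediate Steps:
Function('V')(S, Y) = Add(-4, Pow(Y, 2)) (Function('V')(S, Y) = Add(-4, Mul(Y, Y)) = Add(-4, Pow(Y, 2)))
n = 21 (n = Add(-4, Pow(5, 2)) = Add(-4, 25) = 21)
j = 21
Mul(Mul(11, j), -12) = Mul(Mul(11, 21), -12) = Mul(231, -12) = -2772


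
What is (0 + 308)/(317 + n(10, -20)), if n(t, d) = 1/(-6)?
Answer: 1848/1901 ≈ 0.97212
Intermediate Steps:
n(t, d) = -⅙
(0 + 308)/(317 + n(10, -20)) = (0 + 308)/(317 - ⅙) = 308/(1901/6) = 308*(6/1901) = 1848/1901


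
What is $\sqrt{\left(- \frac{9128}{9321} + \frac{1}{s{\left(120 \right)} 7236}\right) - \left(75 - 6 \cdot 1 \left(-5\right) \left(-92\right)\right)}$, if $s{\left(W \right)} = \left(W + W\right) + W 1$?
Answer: $\frac{\sqrt{135664270803925309290}}{224822520} \approx 51.808$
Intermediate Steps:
$s{\left(W \right)} = 3 W$ ($s{\left(W \right)} = 2 W + W = 3 W$)
$\sqrt{\left(- \frac{9128}{9321} + \frac{1}{s{\left(120 \right)} 7236}\right) - \left(75 - 6 \cdot 1 \left(-5\right) \left(-92\right)\right)} = \sqrt{\left(- \frac{9128}{9321} + \frac{1}{3 \cdot 120 \cdot 7236}\right) - \left(75 - 6 \cdot 1 \left(-5\right) \left(-92\right)\right)} = \sqrt{\left(\left(-9128\right) \frac{1}{9321} + \frac{1}{360} \cdot \frac{1}{7236}\right) - \left(75 - 6 \left(-5\right) \left(-92\right)\right)} = \sqrt{\left(- \frac{9128}{9321} + \frac{1}{360} \cdot \frac{1}{7236}\right) - -2685} = \sqrt{\left(- \frac{9128}{9321} + \frac{1}{2604960}\right) + \left(-75 + 2760\right)} = \sqrt{- \frac{7926021853}{8093610720} + 2685} = \sqrt{\frac{21723418761347}{8093610720}} = \frac{\sqrt{135664270803925309290}}{224822520}$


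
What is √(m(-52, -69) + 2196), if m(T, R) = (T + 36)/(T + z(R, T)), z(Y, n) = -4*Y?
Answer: √430402/14 ≈ 46.861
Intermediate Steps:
m(T, R) = (36 + T)/(T - 4*R) (m(T, R) = (T + 36)/(T - 4*R) = (36 + T)/(T - 4*R))
√(m(-52, -69) + 2196) = √((-36 - 1*(-52))/(-1*(-52) + 4*(-69)) + 2196) = √((-36 + 52)/(52 - 276) + 2196) = √(16/(-224) + 2196) = √(-1/224*16 + 2196) = √(-1/14 + 2196) = √(30743/14) = √430402/14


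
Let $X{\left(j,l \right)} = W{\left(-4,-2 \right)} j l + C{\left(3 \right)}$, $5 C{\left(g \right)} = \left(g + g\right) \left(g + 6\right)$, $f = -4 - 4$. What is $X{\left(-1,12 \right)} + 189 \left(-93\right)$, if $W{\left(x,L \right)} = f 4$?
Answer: $- \frac{85911}{5} \approx -17182.0$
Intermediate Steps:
$f = -8$ ($f = -4 - 4 = -8$)
$C{\left(g \right)} = \frac{2 g \left(6 + g\right)}{5}$ ($C{\left(g \right)} = \frac{\left(g + g\right) \left(g + 6\right)}{5} = \frac{2 g \left(6 + g\right)}{5}$)
$W{\left(x,L \right)} = -32$ ($W{\left(x,L \right)} = \left(-8\right) 4 = -32$)
$X{\left(j,l \right)} = \frac{54}{5} - 32 j l$ ($X{\left(j,l \right)} = - 32 j l + \frac{2}{5} \cdot 3 \left(6 + 3\right) = - 32 j l + \frac{2}{5} \cdot 3 \cdot 9 = - 32 j l + \frac{54}{5} = \frac{54}{5} - 32 j l$)
$X{\left(-1,12 \right)} + 189 \left(-93\right) = \left(\frac{54}{5} - \left(-32\right) 12\right) + 189 \left(-93\right) = \left(\frac{54}{5} + 384\right) - 17577 = \frac{1974}{5} - 17577 = - \frac{85911}{5}$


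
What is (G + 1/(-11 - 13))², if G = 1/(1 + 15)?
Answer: 1/2304 ≈ 0.00043403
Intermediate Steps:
G = 1/16 ≈ 0.062500
(G + 1/(-11 - 13))² = (1/16 + 1/(-11 - 13))² = (1/16 + 1/(-24))² = (1/16 - 1/24)² = (1/48)² = 1/2304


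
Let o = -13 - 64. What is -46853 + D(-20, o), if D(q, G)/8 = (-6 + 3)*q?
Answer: -46373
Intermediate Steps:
o = -77
D(q, G) = -24*q (D(q, G) = 8*((-6 + 3)*q) = 8*(-3*q) = -24*q)
-46853 + D(-20, o) = -46853 - 24*(-20) = -46853 + 480 = -46373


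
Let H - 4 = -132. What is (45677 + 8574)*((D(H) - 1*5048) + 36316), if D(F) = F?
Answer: 1689376140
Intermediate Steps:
H = -128 (H = 4 - 132 = -128)
(45677 + 8574)*((D(H) - 1*5048) + 36316) = (45677 + 8574)*((-128 - 1*5048) + 36316) = 54251*((-128 - 5048) + 36316) = 54251*(-5176 + 36316) = 54251*31140 = 1689376140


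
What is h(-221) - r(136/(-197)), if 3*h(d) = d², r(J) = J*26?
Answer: 9632285/591 ≈ 16298.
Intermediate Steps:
r(J) = 26*J
h(d) = d²/3
h(-221) - r(136/(-197)) = (⅓)*(-221)² - 26*136/(-197) = (⅓)*48841 - 26*136*(-1/197) = 48841/3 - 26*(-136)/197 = 48841/3 - 1*(-3536/197) = 48841/3 + 3536/197 = 9632285/591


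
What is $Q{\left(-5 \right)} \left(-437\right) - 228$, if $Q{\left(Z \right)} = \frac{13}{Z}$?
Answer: $\frac{4541}{5} \approx 908.2$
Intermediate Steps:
$Q{\left(-5 \right)} \left(-437\right) - 228 = \frac{13}{-5} \left(-437\right) - 228 = 13 \left(- \frac{1}{5}\right) \left(-437\right) - 228 = \left(- \frac{13}{5}\right) \left(-437\right) - 228 = \frac{5681}{5} - 228 = \frac{4541}{5}$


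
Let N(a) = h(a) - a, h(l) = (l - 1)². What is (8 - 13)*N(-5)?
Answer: -205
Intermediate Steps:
h(l) = (-1 + l)²
N(a) = (-1 + a)² - a
(8 - 13)*N(-5) = (8 - 13)*((-1 - 5)² - 1*(-5)) = -5*((-6)² + 5) = -5*(36 + 5) = -5*41 = -205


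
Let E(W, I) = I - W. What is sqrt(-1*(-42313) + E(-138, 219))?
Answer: sqrt(42670) ≈ 206.57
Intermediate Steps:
sqrt(-1*(-42313) + E(-138, 219)) = sqrt(-1*(-42313) + (219 - 1*(-138))) = sqrt(42313 + (219 + 138)) = sqrt(42313 + 357) = sqrt(42670)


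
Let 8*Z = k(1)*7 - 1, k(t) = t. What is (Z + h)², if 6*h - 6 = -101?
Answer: 32761/144 ≈ 227.51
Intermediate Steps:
h = -95/6 (h = 1 + (⅙)*(-101) = 1 - 101/6 = -95/6 ≈ -15.833)
Z = ¾ (Z = (1*7 - 1)/8 = (7 - 1)/8 = (⅛)*6 = ¾ ≈ 0.75000)
(Z + h)² = (¾ - 95/6)² = (-181/12)² = 32761/144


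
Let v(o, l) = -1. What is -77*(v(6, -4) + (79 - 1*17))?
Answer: -4697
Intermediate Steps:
-77*(v(6, -4) + (79 - 1*17)) = -77*(-1 + (79 - 1*17)) = -77*(-1 + (79 - 17)) = -77*(-1 + 62) = -77*61 = -4697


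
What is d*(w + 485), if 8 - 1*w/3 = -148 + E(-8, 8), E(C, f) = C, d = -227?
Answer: -221779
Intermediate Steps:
w = 492 (w = 24 - 3*(-148 - 8) = 24 - 3*(-156) = 24 + 468 = 492)
d*(w + 485) = -227*(492 + 485) = -227*977 = -221779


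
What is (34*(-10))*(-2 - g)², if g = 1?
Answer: -3060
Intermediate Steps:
(34*(-10))*(-2 - g)² = (34*(-10))*(-2 - 1*1)² = -340*(-2 - 1)² = -340*(-3)² = -340*9 = -3060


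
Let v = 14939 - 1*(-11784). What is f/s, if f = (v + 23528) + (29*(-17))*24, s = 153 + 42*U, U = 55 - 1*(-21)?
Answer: 38419/3345 ≈ 11.486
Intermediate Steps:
U = 76 (U = 55 + 21 = 76)
v = 26723 (v = 14939 + 11784 = 26723)
s = 3345 (s = 153 + 42*76 = 153 + 3192 = 3345)
f = 38419 (f = (26723 + 23528) + (29*(-17))*24 = 50251 - 493*24 = 50251 - 11832 = 38419)
f/s = 38419/3345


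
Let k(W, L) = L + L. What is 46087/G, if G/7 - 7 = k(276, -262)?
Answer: -46087/3619 ≈ -12.735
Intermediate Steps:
k(W, L) = 2*L
G = -3619 (G = 49 + 7*(2*(-262)) = 49 + 7*(-524) = 49 - 3668 = -3619)
46087/G = 46087/(-3619) = 46087*(-1/3619) = -46087/3619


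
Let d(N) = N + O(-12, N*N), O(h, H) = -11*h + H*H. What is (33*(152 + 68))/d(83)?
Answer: 605/3954878 ≈ 0.00015298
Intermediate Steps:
O(h, H) = H² - 11*h (O(h, H) = -11*h + H² = H² - 11*h)
d(N) = 132 + N + N⁴ (d(N) = N + ((N*N)² - 11*(-12)) = N + ((N²)² + 132) = N + (N⁴ + 132) = N + (132 + N⁴) = 132 + N + N⁴)
(33*(152 + 68))/d(83) = (33*(152 + 68))/(132 + 83 + 83⁴) = (33*220)/(132 + 83 + 47458321) = 7260/47458536 = 7260*(1/47458536) = 605/3954878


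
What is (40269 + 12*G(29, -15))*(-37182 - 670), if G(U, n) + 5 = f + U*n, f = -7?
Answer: -1321224060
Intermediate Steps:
G(U, n) = -12 + U*n (G(U, n) = -5 + (-7 + U*n) = -12 + U*n)
(40269 + 12*G(29, -15))*(-37182 - 670) = (40269 + 12*(-12 + 29*(-15)))*(-37182 - 670) = (40269 + 12*(-12 - 435))*(-37852) = (40269 + 12*(-447))*(-37852) = (40269 - 5364)*(-37852) = 34905*(-37852) = -1321224060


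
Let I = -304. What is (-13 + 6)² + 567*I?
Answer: -172319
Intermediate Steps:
(-13 + 6)² + 567*I = (-13 + 6)² + 567*(-304) = (-7)² - 172368 = 49 - 172368 = -172319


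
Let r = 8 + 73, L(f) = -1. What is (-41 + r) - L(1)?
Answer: 41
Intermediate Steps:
r = 81
(-41 + r) - L(1) = (-41 + 81) - 1*(-1) = 40 + 1 = 41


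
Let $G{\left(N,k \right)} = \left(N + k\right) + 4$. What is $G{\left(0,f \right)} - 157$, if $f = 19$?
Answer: $-134$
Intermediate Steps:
$G{\left(N,k \right)} = 4 + N + k$
$G{\left(0,f \right)} - 157 = \left(4 + 0 + 19\right) - 157 = 23 - 157 = -134$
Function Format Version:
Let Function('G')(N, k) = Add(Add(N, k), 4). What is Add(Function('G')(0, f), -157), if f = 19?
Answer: -134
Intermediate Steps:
Function('G')(N, k) = Add(4, N, k)
Add(Function('G')(0, f), -157) = Add(Add(4, 0, 19), -157) = Add(23, -157) = -134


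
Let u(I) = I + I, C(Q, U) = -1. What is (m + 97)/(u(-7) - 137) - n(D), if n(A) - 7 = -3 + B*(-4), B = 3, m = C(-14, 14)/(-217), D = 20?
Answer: 241086/32767 ≈ 7.3576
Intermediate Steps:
u(I) = 2*I
m = 1/217 (m = -1/(-217) = -1*(-1/217) = 1/217 ≈ 0.0046083)
n(A) = -8 (n(A) = 7 + (-3 + 3*(-4)) = 7 + (-3 - 12) = 7 - 15 = -8)
(m + 97)/(u(-7) - 137) - n(D) = (1/217 + 97)/(2*(-7) - 137) - 1*(-8) = 21050/(217*(-14 - 137)) + 8 = (21050/217)/(-151) + 8 = (21050/217)*(-1/151) + 8 = -21050/32767 + 8 = 241086/32767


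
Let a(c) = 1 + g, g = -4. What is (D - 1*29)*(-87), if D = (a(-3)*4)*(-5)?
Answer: -2697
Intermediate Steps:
a(c) = -3 (a(c) = 1 - 4 = -3)
D = 60 (D = -3*4*(-5) = -12*(-5) = 60)
(D - 1*29)*(-87) = (60 - 1*29)*(-87) = (60 - 29)*(-87) = 31*(-87) = -2697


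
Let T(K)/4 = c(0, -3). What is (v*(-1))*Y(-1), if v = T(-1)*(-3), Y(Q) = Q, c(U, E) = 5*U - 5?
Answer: 60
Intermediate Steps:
c(U, E) = -5 + 5*U
T(K) = -20 (T(K) = 4*(-5 + 5*0) = 4*(-5 + 0) = 4*(-5) = -20)
v = 60 (v = -20*(-3) = 60)
(v*(-1))*Y(-1) = (60*(-1))*(-1) = -60*(-1) = 60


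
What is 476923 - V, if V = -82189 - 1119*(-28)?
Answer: 527780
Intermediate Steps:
V = -50857 (V = -82189 - 1*(-31332) = -82189 + 31332 = -50857)
476923 - V = 476923 - 1*(-50857) = 476923 + 50857 = 527780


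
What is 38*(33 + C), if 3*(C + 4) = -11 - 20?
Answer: 2128/3 ≈ 709.33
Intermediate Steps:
C = -43/3 (C = -4 + (-11 - 20)/3 = -4 + (⅓)*(-31) = -4 - 31/3 = -43/3 ≈ -14.333)
38*(33 + C) = 38*(33 - 43/3) = 38*(56/3) = 2128/3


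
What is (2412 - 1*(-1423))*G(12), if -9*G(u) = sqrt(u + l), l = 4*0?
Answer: -7670*sqrt(3)/9 ≈ -1476.1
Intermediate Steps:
l = 0
G(u) = -sqrt(u)/9 (G(u) = -sqrt(u + 0)/9 = -sqrt(u)/9)
(2412 - 1*(-1423))*G(12) = (2412 - 1*(-1423))*(-2*sqrt(3)/9) = (2412 + 1423)*(-2*sqrt(3)/9) = 3835*(-2*sqrt(3)/9) = -7670*sqrt(3)/9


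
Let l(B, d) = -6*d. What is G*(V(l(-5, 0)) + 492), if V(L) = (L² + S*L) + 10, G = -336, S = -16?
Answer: -168672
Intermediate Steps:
V(L) = 10 + L² - 16*L (V(L) = (L² - 16*L) + 10 = 10 + L² - 16*L)
G*(V(l(-5, 0)) + 492) = -336*((10 + (-6*0)² - (-96)*0) + 492) = -336*((10 + 0² - 16*0) + 492) = -336*((10 + 0 + 0) + 492) = -336*(10 + 492) = -336*502 = -168672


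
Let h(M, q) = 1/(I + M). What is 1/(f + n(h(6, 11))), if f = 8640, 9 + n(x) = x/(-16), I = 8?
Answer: 224/1933343 ≈ 0.00011586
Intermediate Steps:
h(M, q) = 1/(8 + M)
n(x) = -9 - x/16 (n(x) = -9 + x/(-16) = -9 + x*(-1/16) = -9 - x/16)
1/(f + n(h(6, 11))) = 1/(8640 + (-9 - 1/(16*(8 + 6)))) = 1/(8640 + (-9 - 1/16/14)) = 1/(8640 + (-9 - 1/16*1/14)) = 1/(8640 + (-9 - 1/224)) = 1/(8640 - 2017/224) = 1/(1933343/224) = 224/1933343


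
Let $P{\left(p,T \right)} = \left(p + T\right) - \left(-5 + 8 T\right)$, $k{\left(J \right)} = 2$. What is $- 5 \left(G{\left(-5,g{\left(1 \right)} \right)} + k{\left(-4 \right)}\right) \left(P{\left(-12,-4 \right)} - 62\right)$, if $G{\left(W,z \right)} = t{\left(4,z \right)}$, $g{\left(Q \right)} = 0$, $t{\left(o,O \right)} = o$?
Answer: $1230$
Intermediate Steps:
$G{\left(W,z \right)} = 4$
$P{\left(p,T \right)} = 5 + p - 7 T$ ($P{\left(p,T \right)} = \left(T + p\right) - \left(-5 + 8 T\right) = 5 + p - 7 T$)
$- 5 \left(G{\left(-5,g{\left(1 \right)} \right)} + k{\left(-4 \right)}\right) \left(P{\left(-12,-4 \right)} - 62\right) = - 5 \left(4 + 2\right) \left(\left(5 - 12 - -28\right) - 62\right) = \left(-5\right) 6 \left(\left(5 - 12 + 28\right) - 62\right) = - 30 \left(21 - 62\right) = \left(-30\right) \left(-41\right) = 1230$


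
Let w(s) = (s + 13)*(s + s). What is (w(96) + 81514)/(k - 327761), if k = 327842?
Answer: 102442/81 ≈ 1264.7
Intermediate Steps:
w(s) = 2*s*(13 + s) (w(s) = (13 + s)*(2*s) = 2*s*(13 + s))
(w(96) + 81514)/(k - 327761) = (2*96*(13 + 96) + 81514)/(327842 - 327761) = (2*96*109 + 81514)/81 = (20928 + 81514)*(1/81) = 102442*(1/81) = 102442/81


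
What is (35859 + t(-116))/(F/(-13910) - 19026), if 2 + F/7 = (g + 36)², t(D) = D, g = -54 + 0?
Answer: -248592565/132326957 ≈ -1.8786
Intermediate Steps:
g = -54
F = 2254 (F = -14 + 7*(-54 + 36)² = -14 + 7*(-18)² = -14 + 7*324 = -14 + 2268 = 2254)
(35859 + t(-116))/(F/(-13910) - 19026) = (35859 - 116)/(2254/(-13910) - 19026) = 35743/(2254*(-1/13910) - 19026) = 35743/(-1127/6955 - 19026) = 35743/(-132326957/6955) = 35743*(-6955/132326957) = -248592565/132326957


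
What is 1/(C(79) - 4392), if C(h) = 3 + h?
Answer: -1/4310 ≈ -0.00023202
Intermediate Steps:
1/(C(79) - 4392) = 1/((3 + 79) - 4392) = 1/(82 - 4392) = 1/(-4310) = -1/4310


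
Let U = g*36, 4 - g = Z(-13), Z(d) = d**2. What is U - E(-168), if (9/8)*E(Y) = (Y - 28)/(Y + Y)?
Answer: -160394/27 ≈ -5940.5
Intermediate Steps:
g = -165 (g = 4 - 1*(-13)**2 = 4 - 1*169 = 4 - 169 = -165)
E(Y) = 4*(-28 + Y)/(9*Y) (E(Y) = 8*((Y - 28)/(Y + Y))/9 = 8*((-28 + Y)/((2*Y)))/9 = 8*((-28 + Y)*(1/(2*Y)))/9 = 8*((-28 + Y)/(2*Y))/9 = 4*(-28 + Y)/(9*Y))
U = -5940 (U = -165*36 = -5940)
U - E(-168) = -5940 - 4*(-28 - 168)/(9*(-168)) = -5940 - 4*(-1)*(-196)/(9*168) = -5940 - 1*14/27 = -5940 - 14/27 = -160394/27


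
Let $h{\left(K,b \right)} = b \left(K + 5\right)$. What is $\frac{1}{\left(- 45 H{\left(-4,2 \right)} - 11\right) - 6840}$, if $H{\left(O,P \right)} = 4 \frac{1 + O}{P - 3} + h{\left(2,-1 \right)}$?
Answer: $- \frac{1}{7076} \approx -0.00014132$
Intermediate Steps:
$h{\left(K,b \right)} = b \left(5 + K\right)$
$H{\left(O,P \right)} = -7 + \frac{4 \left(1 + O\right)}{-3 + P}$ ($H{\left(O,P \right)} = 4 \frac{1 + O}{P - 3} - \left(5 + 2\right) = 4 \frac{1 + O}{-3 + P} - 7 = \frac{4 \left(1 + O\right)}{-3 + P} - 7 = -7 + \frac{4 \left(1 + O\right)}{-3 + P}$)
$\frac{1}{\left(- 45 H{\left(-4,2 \right)} - 11\right) - 6840} = \frac{1}{\left(- 45 \frac{25 - 14 + 4 \left(-4\right)}{-3 + 2} - 11\right) - 6840} = \frac{1}{\left(- 45 \frac{25 - 14 - 16}{-1} - 11\right) - 6840} = \frac{1}{\left(- 45 \left(\left(-1\right) \left(-5\right)\right) - 11\right) - 6840} = \frac{1}{\left(\left(-45\right) 5 - 11\right) - 6840} = \frac{1}{\left(-225 - 11\right) - 6840} = \frac{1}{-236 - 6840} = \frac{1}{-7076} = - \frac{1}{7076}$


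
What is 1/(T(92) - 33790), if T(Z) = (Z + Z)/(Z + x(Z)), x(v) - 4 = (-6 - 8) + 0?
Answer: -41/1385298 ≈ -2.9597e-5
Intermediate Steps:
x(v) = -10 (x(v) = 4 + ((-6 - 8) + 0) = 4 + (-14 + 0) = 4 - 14 = -10)
T(Z) = 2*Z/(-10 + Z) (T(Z) = (Z + Z)/(Z - 10) = (2*Z)/(-10 + Z) = 2*Z/(-10 + Z))
1/(T(92) - 33790) = 1/(2*92/(-10 + 92) - 33790) = 1/(2*92/82 - 33790) = 1/(2*92*(1/82) - 33790) = 1/(92/41 - 33790) = 1/(-1385298/41) = -41/1385298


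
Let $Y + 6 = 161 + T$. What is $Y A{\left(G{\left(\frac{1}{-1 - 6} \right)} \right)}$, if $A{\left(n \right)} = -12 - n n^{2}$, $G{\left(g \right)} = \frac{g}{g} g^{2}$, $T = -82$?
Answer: $- \frac{103060597}{117649} \approx -876.0$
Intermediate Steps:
$G{\left(g \right)} = g^{2}$ ($G{\left(g \right)} = 1 g^{2} = g^{2}$)
$Y = 73$ ($Y = -6 + \left(161 - 82\right) = -6 + 79 = 73$)
$A{\left(n \right)} = -12 - n^{3}$
$Y A{\left(G{\left(\frac{1}{-1 - 6} \right)} \right)} = 73 \left(-12 - \left(\left(\frac{1}{-1 - 6}\right)^{2}\right)^{3}\right) = 73 \left(-12 - \left(\left(\frac{1}{-7}\right)^{2}\right)^{3}\right) = 73 \left(-12 - \left(\left(- \frac{1}{7}\right)^{2}\right)^{3}\right) = 73 \left(-12 - \left(\frac{1}{49}\right)^{3}\right) = 73 \left(-12 - \frac{1}{117649}\right) = 73 \left(- \frac{1411789}{117649}\right) = - \frac{103060597}{117649}$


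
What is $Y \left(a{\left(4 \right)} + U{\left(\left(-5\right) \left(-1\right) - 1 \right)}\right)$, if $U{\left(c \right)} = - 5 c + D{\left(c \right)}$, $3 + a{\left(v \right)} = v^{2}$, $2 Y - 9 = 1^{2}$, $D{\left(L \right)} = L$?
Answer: $-15$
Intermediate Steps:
$Y = 5$ ($Y = \frac{9}{2} + \frac{1^{2}}{2} = \frac{9}{2} + \frac{1}{2} \cdot 1 = \frac{9}{2} + \frac{1}{2} = 5$)
$a{\left(v \right)} = -3 + v^{2}$
$U{\left(c \right)} = - 4 c$ ($U{\left(c \right)} = - 5 c + c = - 4 c$)
$Y \left(a{\left(4 \right)} + U{\left(\left(-5\right) \left(-1\right) - 1 \right)}\right) = 5 \left(\left(-3 + 4^{2}\right) - 4 \left(\left(-5\right) \left(-1\right) - 1\right)\right) = 5 \left(\left(-3 + 16\right) - 4 \left(5 - 1\right)\right) = 5 \left(13 - 16\right) = 5 \left(-3\right) = -15$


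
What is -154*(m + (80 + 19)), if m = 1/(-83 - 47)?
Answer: -990913/65 ≈ -15245.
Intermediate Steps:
m = -1/130 (m = 1/(-130) = -1/130 ≈ -0.0076923)
-154*(m + (80 + 19)) = -154*(-1/130 + (80 + 19)) = -154*(-1/130 + 99) = -154*12869/130 = -990913/65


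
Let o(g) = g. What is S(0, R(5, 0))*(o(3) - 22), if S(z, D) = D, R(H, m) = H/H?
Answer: -19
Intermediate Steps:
R(H, m) = 1
S(0, R(5, 0))*(o(3) - 22) = 1*(3 - 22) = 1*(-19) = -19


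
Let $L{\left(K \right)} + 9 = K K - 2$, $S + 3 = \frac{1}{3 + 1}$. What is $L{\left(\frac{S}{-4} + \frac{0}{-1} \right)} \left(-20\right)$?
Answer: $\frac{13475}{64} \approx 210.55$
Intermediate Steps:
$S = - \frac{11}{4}$ ($S = -3 + \frac{1}{3 + 1} = -3 + \frac{1}{4} = - \frac{11}{4} \approx -2.75$)
$L{\left(K \right)} = -11 + K^{2}$ ($L{\left(K \right)} = -9 + \left(K K - 2\right) = -9 + \left(K^{2} - 2\right) = -9 + \left(-2 + K^{2}\right) = -11 + K^{2}$)
$L{\left(\frac{S}{-4} + \frac{0}{-1} \right)} \left(-20\right) = \left(-11 + \left(- \frac{11}{4 \left(-4\right)} + \frac{0}{-1}\right)^{2}\right) \left(-20\right) = \left(-11 + \left(\left(- \frac{11}{4}\right) \left(- \frac{1}{4}\right) + 0 \left(-1\right)\right)^{2}\right) \left(-20\right) = \left(-11 + \left(\frac{11}{16} + 0\right)^{2}\right) \left(-20\right) = \left(-11 + \left(\frac{11}{16}\right)^{2}\right) \left(-20\right) = \left(-11 + \frac{121}{256}\right) \left(-20\right) = \left(- \frac{2695}{256}\right) \left(-20\right) = \frac{13475}{64}$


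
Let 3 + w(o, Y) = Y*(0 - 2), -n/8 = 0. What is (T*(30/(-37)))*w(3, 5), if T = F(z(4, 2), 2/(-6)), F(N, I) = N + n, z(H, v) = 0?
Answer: 0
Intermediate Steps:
n = 0 (n = -8*0 = 0)
w(o, Y) = -3 - 2*Y (w(o, Y) = -3 + Y*(0 - 2) = -3 + Y*(-2) = -3 - 2*Y)
F(N, I) = N (F(N, I) = N + 0 = N)
T = 0
(T*(30/(-37)))*w(3, 5) = (0*(30/(-37)))*(-3 - 2*5) = (0*(30*(-1/37)))*(-3 - 10) = (0*(-30/37))*(-13) = 0*(-13) = 0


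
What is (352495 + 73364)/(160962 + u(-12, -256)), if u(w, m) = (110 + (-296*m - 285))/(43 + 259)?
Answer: 128609418/48686125 ≈ 2.6416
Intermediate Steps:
u(w, m) = -175/302 - 148*m/151 (u(w, m) = (110 + (-285 - 296*m))/302 = (-175 - 296*m)*(1/302) = -175/302 - 148*m/151)
(352495 + 73364)/(160962 + u(-12, -256)) = (352495 + 73364)/(160962 + (-175/302 - 148/151*(-256))) = 425859/(160962 + (-175/302 + 37888/151)) = 425859/(160962 + 75601/302) = 425859/(48686125/302) = 425859*(302/48686125) = 128609418/48686125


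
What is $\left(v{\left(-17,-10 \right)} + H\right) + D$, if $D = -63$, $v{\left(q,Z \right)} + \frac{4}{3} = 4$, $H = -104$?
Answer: $- \frac{493}{3} \approx -164.33$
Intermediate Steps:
$v{\left(q,Z \right)} = \frac{8}{3}$ ($v{\left(q,Z \right)} = - \frac{4}{3} + 4 = \frac{8}{3}$)
$\left(v{\left(-17,-10 \right)} + H\right) + D = \left(\frac{8}{3} - 104\right) - 63 = - \frac{304}{3} - 63 = - \frac{493}{3}$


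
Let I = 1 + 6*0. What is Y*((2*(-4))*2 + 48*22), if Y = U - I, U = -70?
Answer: -73840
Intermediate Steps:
I = 1 (I = 1 + 0 = 1)
Y = -71 (Y = -70 - 1*1 = -70 - 1 = -71)
Y*((2*(-4))*2 + 48*22) = -71*((2*(-4))*2 + 48*22) = -71*(-8*2 + 1056) = -71*(-16 + 1056) = -71*1040 = -73840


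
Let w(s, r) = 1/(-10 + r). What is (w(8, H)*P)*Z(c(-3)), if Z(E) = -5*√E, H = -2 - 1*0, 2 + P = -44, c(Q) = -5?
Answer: -115*I*√5/6 ≈ -42.858*I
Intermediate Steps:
P = -46 (P = -2 - 44 = -46)
H = -2 (H = -2 + 0 = -2)
(w(8, H)*P)*Z(c(-3)) = (-46/(-10 - 2))*(-5*I*√5) = (-46/(-12))*(-5*I*√5) = (-1/12*(-46))*(-5*I*√5) = 23*(-5*I*√5)/6 = -115*I*√5/6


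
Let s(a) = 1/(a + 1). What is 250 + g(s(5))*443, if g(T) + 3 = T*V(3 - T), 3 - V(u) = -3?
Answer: -636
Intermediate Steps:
V(u) = 6 (V(u) = 3 - 1*(-3) = 3 + 3 = 6)
s(a) = 1/(1 + a)
g(T) = -3 + 6*T (g(T) = -3 + T*6 = -3 + 6*T)
250 + g(s(5))*443 = 250 + (-3 + 6/(1 + 5))*443 = 250 + (-3 + 6/6)*443 = 250 + (-3 + 6*(⅙))*443 = 250 + (-3 + 1)*443 = 250 - 2*443 = 250 - 886 = -636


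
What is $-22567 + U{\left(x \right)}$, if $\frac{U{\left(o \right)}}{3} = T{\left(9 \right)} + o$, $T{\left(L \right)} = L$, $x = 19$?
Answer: $-22483$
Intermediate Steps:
$U{\left(o \right)} = 27 + 3 o$ ($U{\left(o \right)} = 3 \left(9 + o\right) = 27 + 3 o$)
$-22567 + U{\left(x \right)} = -22567 + \left(27 + 3 \cdot 19\right) = -22567 + \left(27 + 57\right) = -22567 + 84 = -22483$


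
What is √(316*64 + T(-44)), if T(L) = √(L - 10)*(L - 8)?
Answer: 2*√(5056 - 39*I*√6) ≈ 142.22 - 1.3434*I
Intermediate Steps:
T(L) = √(-10 + L)*(-8 + L)
√(316*64 + T(-44)) = √(316*64 + √(-10 - 44)*(-8 - 44)) = √(20224 + √(-54)*(-52)) = √(20224 + (3*I*√6)*(-52)) = √(20224 - 156*I*√6)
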